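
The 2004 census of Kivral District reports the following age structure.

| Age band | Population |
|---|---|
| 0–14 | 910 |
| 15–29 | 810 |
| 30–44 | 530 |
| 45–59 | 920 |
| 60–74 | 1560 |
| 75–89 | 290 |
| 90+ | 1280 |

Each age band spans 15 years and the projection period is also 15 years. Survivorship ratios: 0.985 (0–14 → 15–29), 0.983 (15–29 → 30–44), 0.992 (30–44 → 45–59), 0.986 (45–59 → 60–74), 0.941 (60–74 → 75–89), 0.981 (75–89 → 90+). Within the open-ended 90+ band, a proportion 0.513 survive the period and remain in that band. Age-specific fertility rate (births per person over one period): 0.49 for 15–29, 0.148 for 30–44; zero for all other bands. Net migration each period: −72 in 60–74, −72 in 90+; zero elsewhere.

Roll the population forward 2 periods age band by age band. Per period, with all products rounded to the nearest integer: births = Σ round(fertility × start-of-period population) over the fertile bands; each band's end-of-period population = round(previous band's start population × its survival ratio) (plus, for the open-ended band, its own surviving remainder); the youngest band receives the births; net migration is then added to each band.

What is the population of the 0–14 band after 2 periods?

— Period 1 —
Births: 810 * 0.49 = 397  |  530 * 0.148 = 78 ⇒ total 475
15–29: 910 * 0.985 = 896
30–44: 810 * 0.983 = 796
45–59: 530 * 0.992 = 526
60–74: 920 * 0.986 = 907
75–89: 1560 * 0.941 = 1468
90+: 290 * 0.981 + 1280 * 0.513 = 284 + 657 = 941
Net migration: 60–74 − 72 → 835; 90+ − 72 → 869
→ [475, 896, 796, 526, 835, 1468, 869]
— Period 2 —
Births: 896 * 0.49 = 439  |  796 * 0.148 = 118 ⇒ total 557
15–29: 475 * 0.985 = 468
30–44: 896 * 0.983 = 881
45–59: 796 * 0.992 = 790
60–74: 526 * 0.986 = 519
75–89: 835 * 0.941 = 786
90+: 1468 * 0.981 + 869 * 0.513 = 1440 + 446 = 1886
Net migration: 60–74 − 72 → 447; 90+ − 72 → 1814
→ [557, 468, 881, 790, 447, 786, 1814]

557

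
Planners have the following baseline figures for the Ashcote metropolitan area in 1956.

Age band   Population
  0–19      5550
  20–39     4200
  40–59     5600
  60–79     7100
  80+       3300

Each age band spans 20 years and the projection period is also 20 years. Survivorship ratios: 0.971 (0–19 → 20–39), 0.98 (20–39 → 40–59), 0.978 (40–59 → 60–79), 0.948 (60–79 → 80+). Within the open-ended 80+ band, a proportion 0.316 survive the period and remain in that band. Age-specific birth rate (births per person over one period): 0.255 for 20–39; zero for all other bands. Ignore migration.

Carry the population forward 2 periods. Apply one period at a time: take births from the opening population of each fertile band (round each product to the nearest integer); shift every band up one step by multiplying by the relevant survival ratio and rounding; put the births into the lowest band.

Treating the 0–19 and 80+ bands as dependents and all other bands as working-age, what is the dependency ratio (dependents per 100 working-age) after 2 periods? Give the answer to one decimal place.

87.2

— Period 1 —
Births: 4200 × 0.255 = 1071
20–39: 5550 × 0.971 = 5389
40–59: 4200 × 0.98 = 4116
60–79: 5600 × 0.978 = 5477
80+: 7100 × 0.948 + 3300 × 0.316 = 6731 + 1043 = 7774
End of period: [1071, 5389, 4116, 5477, 7774]
— Period 2 —
Births: 5389 × 0.255 = 1374
20–39: 1071 × 0.971 = 1040
40–59: 5389 × 0.98 = 5281
60–79: 4116 × 0.978 = 4025
80+: 5477 × 0.948 + 7774 × 0.316 = 5192 + 2457 = 7649
End of period: [1374, 1040, 5281, 4025, 7649]
Dependents (band 0–19 + band 80+) = 1374 + 7649 = 9023; working-age = 10346; ratio = 9023/10346 × 100 = 87.2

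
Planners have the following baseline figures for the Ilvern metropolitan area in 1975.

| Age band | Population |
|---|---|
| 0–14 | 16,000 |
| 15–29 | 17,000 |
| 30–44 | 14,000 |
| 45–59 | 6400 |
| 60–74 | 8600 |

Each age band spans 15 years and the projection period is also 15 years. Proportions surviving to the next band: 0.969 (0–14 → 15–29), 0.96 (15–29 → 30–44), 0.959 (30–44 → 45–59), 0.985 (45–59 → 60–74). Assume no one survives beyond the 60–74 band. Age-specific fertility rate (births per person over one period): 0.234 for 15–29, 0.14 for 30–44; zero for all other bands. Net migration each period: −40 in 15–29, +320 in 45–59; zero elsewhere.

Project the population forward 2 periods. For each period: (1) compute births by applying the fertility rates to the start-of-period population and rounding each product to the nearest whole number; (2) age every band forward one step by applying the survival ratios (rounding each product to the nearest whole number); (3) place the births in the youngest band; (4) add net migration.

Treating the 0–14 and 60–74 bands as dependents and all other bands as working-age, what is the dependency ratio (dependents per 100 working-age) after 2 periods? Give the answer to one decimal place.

53.2

After projecting period 1:
Births: 17000 × 0.234 = 3978, 14000 × 0.14 = 1960 → 5938
15–29: 16000 × 0.969 = 15504
30–44: 17000 × 0.96 = 16320
45–59: 14000 × 0.959 = 13426
60–74: 6400 × 0.985 = 6304
Net migration: 15–29 − 40 → 15464; 45–59 + 320 → 13746
→ [5938, 15464, 16320, 13746, 6304]
After projecting period 2:
Births: 15464 × 0.234 = 3619, 16320 × 0.14 = 2285 → 5904
15–29: 5938 × 0.969 = 5754
30–44: 15464 × 0.96 = 14845
45–59: 16320 × 0.959 = 15651
60–74: 13746 × 0.985 = 13540
Net migration: 15–29 − 40 → 5714; 45–59 + 320 → 15971
→ [5904, 5714, 14845, 15971, 13540]
Dependents (band 0–14 + band 60–74) = 5904 + 13540 = 19444; working-age = 36530; ratio = 19444/36530 × 100 = 53.2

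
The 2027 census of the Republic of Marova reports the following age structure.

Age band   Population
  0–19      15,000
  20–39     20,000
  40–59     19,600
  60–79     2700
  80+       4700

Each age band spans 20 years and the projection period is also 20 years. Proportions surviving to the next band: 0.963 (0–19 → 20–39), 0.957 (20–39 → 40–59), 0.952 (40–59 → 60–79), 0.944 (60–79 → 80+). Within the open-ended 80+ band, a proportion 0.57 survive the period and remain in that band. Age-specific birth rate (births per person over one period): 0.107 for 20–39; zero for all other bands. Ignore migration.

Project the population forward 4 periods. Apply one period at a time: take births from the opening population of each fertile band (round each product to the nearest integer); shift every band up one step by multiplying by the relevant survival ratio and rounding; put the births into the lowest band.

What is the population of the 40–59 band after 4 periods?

1425

Period 1:
Births: 20000 × 0.107 = 2140
20–39: 15000 × 0.963 = 14445
40–59: 20000 × 0.957 = 19140
60–79: 19600 × 0.952 = 18659
80+: 2700 × 0.944 + 4700 × 0.57 = 2549 + 2679 = 5228
Giving 2140 / 14445 / 19140 / 18659 / 5228.
Period 2:
Births: 14445 × 0.107 = 1546
20–39: 2140 × 0.963 = 2061
40–59: 14445 × 0.957 = 13824
60–79: 19140 × 0.952 = 18221
80+: 18659 × 0.944 + 5228 × 0.57 = 17614 + 2980 = 20594
Giving 1546 / 2061 / 13824 / 18221 / 20594.
Period 3:
Births: 2061 × 0.107 = 221
20–39: 1546 × 0.963 = 1489
40–59: 2061 × 0.957 = 1972
60–79: 13824 × 0.952 = 13160
80+: 18221 × 0.944 + 20594 × 0.57 = 17201 + 11739 = 28940
Giving 221 / 1489 / 1972 / 13160 / 28940.
Period 4:
Births: 1489 × 0.107 = 159
20–39: 221 × 0.963 = 213
40–59: 1489 × 0.957 = 1425
60–79: 1972 × 0.952 = 1877
80+: 13160 × 0.944 + 28940 × 0.57 = 12423 + 16496 = 28919
Giving 159 / 213 / 1425 / 1877 / 28919.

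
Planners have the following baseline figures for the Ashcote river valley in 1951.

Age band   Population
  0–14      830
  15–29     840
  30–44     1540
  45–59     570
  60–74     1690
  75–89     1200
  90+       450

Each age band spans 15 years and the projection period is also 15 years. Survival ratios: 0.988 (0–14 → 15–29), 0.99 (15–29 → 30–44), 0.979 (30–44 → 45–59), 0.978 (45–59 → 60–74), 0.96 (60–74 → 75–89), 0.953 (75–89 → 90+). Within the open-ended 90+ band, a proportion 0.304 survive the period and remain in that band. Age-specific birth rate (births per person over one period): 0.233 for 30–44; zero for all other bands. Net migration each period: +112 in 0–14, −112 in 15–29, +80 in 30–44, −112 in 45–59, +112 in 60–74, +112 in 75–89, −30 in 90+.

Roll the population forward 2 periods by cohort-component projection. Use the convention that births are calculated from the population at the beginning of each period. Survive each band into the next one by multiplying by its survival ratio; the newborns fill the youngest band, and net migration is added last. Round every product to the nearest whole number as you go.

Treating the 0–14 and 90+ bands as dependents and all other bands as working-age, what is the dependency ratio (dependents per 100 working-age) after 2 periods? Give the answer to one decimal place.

56.1

[period 1]
Births: 1540 × 0.233 = 359
15–29: 830 × 0.988 = 820
30–44: 840 × 0.99 = 832
45–59: 1540 × 0.979 = 1508
60–74: 570 × 0.978 = 557
75–89: 1690 × 0.96 = 1622
90+: 1200 × 0.953 + 450 × 0.304 = 1144 + 137 = 1281
Net migration: 0–14 + 112 → 471; 15–29 − 112 → 708; 30–44 + 80 → 912; 45–59 − 112 → 1396; 60–74 + 112 → 669; 75–89 + 112 → 1734; 90+ − 30 → 1251
Giving 471 / 708 / 912 / 1396 / 669 / 1734 / 1251.
[period 2]
Births: 912 × 0.233 = 212
15–29: 471 × 0.988 = 465
30–44: 708 × 0.99 = 701
45–59: 912 × 0.979 = 893
60–74: 1396 × 0.978 = 1365
75–89: 669 × 0.96 = 642
90+: 1734 × 0.953 + 1251 × 0.304 = 1653 + 380 = 2033
Net migration: 0–14 + 112 → 324; 15–29 − 112 → 353; 30–44 + 80 → 781; 45–59 − 112 → 781; 60–74 + 112 → 1477; 75–89 + 112 → 754; 90+ − 30 → 2003
Giving 324 / 353 / 781 / 781 / 1477 / 754 / 2003.
Dependents (band 0–14 + band 90+) = 324 + 2003 = 2327; working-age = 4146; ratio = 2327/4146 × 100 = 56.1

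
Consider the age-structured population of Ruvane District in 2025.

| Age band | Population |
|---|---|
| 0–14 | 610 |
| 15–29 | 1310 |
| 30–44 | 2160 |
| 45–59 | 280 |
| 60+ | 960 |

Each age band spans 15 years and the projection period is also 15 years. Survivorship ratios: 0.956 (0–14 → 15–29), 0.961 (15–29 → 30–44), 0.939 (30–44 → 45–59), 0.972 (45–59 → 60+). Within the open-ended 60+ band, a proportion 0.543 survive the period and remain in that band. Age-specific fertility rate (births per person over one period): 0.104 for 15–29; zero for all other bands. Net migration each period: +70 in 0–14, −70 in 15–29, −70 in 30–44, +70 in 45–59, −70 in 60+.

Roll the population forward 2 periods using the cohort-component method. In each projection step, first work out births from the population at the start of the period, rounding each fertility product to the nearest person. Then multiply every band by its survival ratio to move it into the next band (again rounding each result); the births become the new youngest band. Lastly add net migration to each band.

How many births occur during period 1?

136

Period 1:
Births: 1310 × 0.104 = 136
15–29: 610 × 0.956 = 583
30–44: 1310 × 0.961 = 1259
45–59: 2160 × 0.939 = 2028
60+: 280 × 0.972 + 960 × 0.543 = 272 + 521 = 793
Net migration: 0–14 + 70 → 206; 15–29 − 70 → 513; 30–44 − 70 → 1189; 45–59 + 70 → 2098; 60+ − 70 → 723
→ [206, 513, 1189, 2098, 723]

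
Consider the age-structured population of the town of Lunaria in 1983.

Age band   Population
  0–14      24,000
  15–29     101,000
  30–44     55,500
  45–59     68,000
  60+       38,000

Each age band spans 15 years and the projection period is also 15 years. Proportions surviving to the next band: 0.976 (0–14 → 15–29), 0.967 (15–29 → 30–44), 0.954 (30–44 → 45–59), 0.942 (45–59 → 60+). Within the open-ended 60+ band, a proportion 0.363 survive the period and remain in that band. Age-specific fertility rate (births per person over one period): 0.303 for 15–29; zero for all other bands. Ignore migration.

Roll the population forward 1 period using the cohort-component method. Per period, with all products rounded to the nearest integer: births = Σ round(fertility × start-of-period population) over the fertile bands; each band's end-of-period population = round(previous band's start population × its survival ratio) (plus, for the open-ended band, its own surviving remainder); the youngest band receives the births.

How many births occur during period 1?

30603

After projecting period 1:
Births: 101000 × 0.303 = 30603
15–29: 24000 × 0.976 = 23424
30–44: 101000 × 0.967 = 97667
45–59: 55500 × 0.954 = 52947
60+: 68000 × 0.942 + 38000 × 0.363 = 64056 + 13794 = 77850
→ [30603, 23424, 97667, 52947, 77850]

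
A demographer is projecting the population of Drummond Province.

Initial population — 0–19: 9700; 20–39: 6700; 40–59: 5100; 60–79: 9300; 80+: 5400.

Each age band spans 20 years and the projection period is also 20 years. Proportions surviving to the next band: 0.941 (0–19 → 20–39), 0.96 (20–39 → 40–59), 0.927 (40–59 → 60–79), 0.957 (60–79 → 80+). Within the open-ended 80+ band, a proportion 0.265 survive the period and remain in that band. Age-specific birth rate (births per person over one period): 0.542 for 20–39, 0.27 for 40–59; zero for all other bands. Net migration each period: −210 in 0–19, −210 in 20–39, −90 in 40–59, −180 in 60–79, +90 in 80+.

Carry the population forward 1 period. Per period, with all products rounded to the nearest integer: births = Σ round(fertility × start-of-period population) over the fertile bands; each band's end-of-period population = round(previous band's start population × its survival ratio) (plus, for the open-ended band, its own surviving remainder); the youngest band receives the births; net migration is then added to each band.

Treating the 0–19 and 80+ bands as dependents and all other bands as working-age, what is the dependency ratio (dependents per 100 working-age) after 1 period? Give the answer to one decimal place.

76.8

Let band 1 be 0–19 through band 5 = 80+.
Period 1:
Births: 6700 × 0.542 = 3631, 5100 × 0.27 = 1377 ⇒ total 5008
Band 2: 9700 × 0.941 = 9128
Band 3: 6700 × 0.96 = 6432
Band 4: 5100 × 0.927 = 4728
Band 5: 9300 × 0.957 + 5400 × 0.265 = 8900 + 1431 = 10331
Net migration: Band 1 − 210 → 4798; Band 2 − 210 → 8918; Band 3 − 90 → 6342; Band 4 − 180 → 4548; Band 5 + 90 → 10421
→ [4798, 8918, 6342, 4548, 10421]
Dependents (band 0–19 + band 80+) = 4798 + 10421 = 15219; working-age = 19808; ratio = 15219/19808 × 100 = 76.8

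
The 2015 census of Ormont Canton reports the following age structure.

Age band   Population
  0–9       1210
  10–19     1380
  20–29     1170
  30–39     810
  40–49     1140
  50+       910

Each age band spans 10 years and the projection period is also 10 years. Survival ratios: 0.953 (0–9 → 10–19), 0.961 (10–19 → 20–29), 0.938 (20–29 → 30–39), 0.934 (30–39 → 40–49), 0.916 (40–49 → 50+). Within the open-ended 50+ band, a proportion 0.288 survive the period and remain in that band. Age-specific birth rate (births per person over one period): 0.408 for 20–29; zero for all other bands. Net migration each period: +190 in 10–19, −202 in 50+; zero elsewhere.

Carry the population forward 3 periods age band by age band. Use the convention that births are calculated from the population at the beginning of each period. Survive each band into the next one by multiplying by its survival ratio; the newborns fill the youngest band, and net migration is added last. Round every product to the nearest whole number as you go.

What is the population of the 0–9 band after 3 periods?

527

(Groups numbered youngest = 1 to oldest = 6.)
Period 1.
Births: 1170 * 0.408 = 477
Group 2: 1210 * 0.953 = 1153
Group 3: 1380 * 0.961 = 1326
Group 4: 1170 * 0.938 = 1097
Group 5: 810 * 0.934 = 757
Group 6: 1140 * 0.916 + 910 * 0.288 = 1044 + 262 = 1306
Net migration: Group 2 + 190 → 1343; Group 6 − 202 → 1104
End of period: [477, 1343, 1326, 1097, 757, 1104]
Period 2.
Births: 1326 * 0.408 = 541
Group 2: 477 * 0.953 = 455
Group 3: 1343 * 0.961 = 1291
Group 4: 1326 * 0.938 = 1244
Group 5: 1097 * 0.934 = 1025
Group 6: 757 * 0.916 + 1104 * 0.288 = 693 + 318 = 1011
Net migration: Group 2 + 190 → 645; Group 6 − 202 → 809
End of period: [541, 645, 1291, 1244, 1025, 809]
Period 3.
Births: 1291 * 0.408 = 527
Group 2: 541 * 0.953 = 516
Group 3: 645 * 0.961 = 620
Group 4: 1291 * 0.938 = 1211
Group 5: 1244 * 0.934 = 1162
Group 6: 1025 * 0.916 + 809 * 0.288 = 939 + 233 = 1172
Net migration: Group 2 + 190 → 706; Group 6 − 202 → 970
End of period: [527, 706, 620, 1211, 1162, 970]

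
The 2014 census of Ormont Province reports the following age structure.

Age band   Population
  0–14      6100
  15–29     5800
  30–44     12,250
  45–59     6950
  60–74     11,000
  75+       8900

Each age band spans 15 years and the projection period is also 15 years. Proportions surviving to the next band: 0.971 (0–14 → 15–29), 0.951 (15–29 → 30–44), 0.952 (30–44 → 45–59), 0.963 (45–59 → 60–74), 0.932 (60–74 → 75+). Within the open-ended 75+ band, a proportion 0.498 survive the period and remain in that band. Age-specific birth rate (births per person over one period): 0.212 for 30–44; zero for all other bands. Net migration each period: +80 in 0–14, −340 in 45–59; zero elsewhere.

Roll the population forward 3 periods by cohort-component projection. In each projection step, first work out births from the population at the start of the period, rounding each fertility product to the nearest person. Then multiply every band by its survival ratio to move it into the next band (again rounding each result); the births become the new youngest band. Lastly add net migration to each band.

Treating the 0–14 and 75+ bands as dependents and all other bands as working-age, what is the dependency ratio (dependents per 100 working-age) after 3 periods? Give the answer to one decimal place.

Period 1:
Births: 12250 × 0.212 = 2597
15–29: 6100 × 0.971 = 5923
30–44: 5800 × 0.951 = 5516
45–59: 12250 × 0.952 = 11662
60–74: 6950 × 0.963 = 6693
75+: 11000 × 0.932 + 8900 × 0.498 = 10252 + 4432 = 14684
Net migration: 0–14 + 80 → 2677; 45–59 − 340 → 11322
→ [2677, 5923, 5516, 11322, 6693, 14684]
Period 2:
Births: 5516 × 0.212 = 1169
15–29: 2677 × 0.971 = 2599
30–44: 5923 × 0.951 = 5633
45–59: 5516 × 0.952 = 5251
60–74: 11322 × 0.963 = 10903
75+: 6693 × 0.932 + 14684 × 0.498 = 6238 + 7313 = 13551
Net migration: 0–14 + 80 → 1249; 45–59 − 340 → 4911
→ [1249, 2599, 5633, 4911, 10903, 13551]
Period 3:
Births: 5633 × 0.212 = 1194
15–29: 1249 × 0.971 = 1213
30–44: 2599 × 0.951 = 2472
45–59: 5633 × 0.952 = 5363
60–74: 4911 × 0.963 = 4729
75+: 10903 × 0.932 + 13551 × 0.498 = 10162 + 6748 = 16910
Net migration: 0–14 + 80 → 1274; 45–59 − 340 → 5023
→ [1274, 1213, 2472, 5023, 4729, 16910]
Dependents (band 0–14 + band 75+) = 1274 + 16910 = 18184; working-age = 13437; ratio = 18184/13437 × 100 = 135.3

135.3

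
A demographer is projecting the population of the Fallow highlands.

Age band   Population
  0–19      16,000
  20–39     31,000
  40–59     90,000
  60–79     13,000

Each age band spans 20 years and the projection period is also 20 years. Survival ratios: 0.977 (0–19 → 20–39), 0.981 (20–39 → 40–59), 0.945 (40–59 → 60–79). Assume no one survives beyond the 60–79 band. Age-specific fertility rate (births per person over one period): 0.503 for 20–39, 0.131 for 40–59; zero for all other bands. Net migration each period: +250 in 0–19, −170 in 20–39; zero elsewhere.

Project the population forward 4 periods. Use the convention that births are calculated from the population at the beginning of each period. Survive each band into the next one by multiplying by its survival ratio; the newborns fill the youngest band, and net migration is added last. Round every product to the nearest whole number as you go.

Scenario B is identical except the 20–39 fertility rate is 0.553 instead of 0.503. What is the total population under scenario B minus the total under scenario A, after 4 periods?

Period 1.
Births: 31000 × 0.503 = 15593, 90000 × 0.131 = 11790 ⇒ total 27383
20–39: 16000 × 0.977 = 15632
40–59: 31000 × 0.981 = 30411
60–79: 90000 × 0.945 = 85050
Net migration: 0–19 + 250 → 27633; 20–39 − 170 → 15462
Population now: 0–19=27633, 20–39=15462, 40–59=30411, 60–79=85050
Period 2.
Births: 15462 × 0.503 = 7777, 30411 × 0.131 = 3984 ⇒ total 11761
20–39: 27633 × 0.977 = 26997
40–59: 15462 × 0.981 = 15168
60–79: 30411 × 0.945 = 28738
Net migration: 0–19 + 250 → 12011; 20–39 − 170 → 26827
Population now: 0–19=12011, 20–39=26827, 40–59=15168, 60–79=28738
Period 3.
Births: 26827 × 0.503 = 13494, 15168 × 0.131 = 1987 ⇒ total 15481
20–39: 12011 × 0.977 = 11735
40–59: 26827 × 0.981 = 26317
60–79: 15168 × 0.945 = 14334
Net migration: 0–19 + 250 → 15731; 20–39 − 170 → 11565
Population now: 0–19=15731, 20–39=11565, 40–59=26317, 60–79=14334
Period 4.
Births: 11565 × 0.503 = 5817, 26317 × 0.131 = 3448 ⇒ total 9265
20–39: 15731 × 0.977 = 15369
40–59: 11565 × 0.981 = 11345
60–79: 26317 × 0.945 = 24870
Net migration: 0–19 + 250 → 9515; 20–39 − 170 → 15199
Population now: 0–19=9515, 20–39=15199, 40–59=11345, 60–79=24870
Scenario A total after 4 periods: 60929
Scenario B projection —
Period 1.
Births: 31000 × 0.553 = 17143, 90000 × 0.131 = 11790 ⇒ total 28933
20–39: 16000 × 0.977 = 15632
40–59: 31000 × 0.981 = 30411
60–79: 90000 × 0.945 = 85050
Net migration: 0–19 + 250 → 29183; 20–39 − 170 → 15462
Population now: 0–19=29183, 20–39=15462, 40–59=30411, 60–79=85050
Period 2.
Births: 15462 × 0.553 = 8550, 30411 × 0.131 = 3984 ⇒ total 12534
20–39: 29183 × 0.977 = 28512
40–59: 15462 × 0.981 = 15168
60–79: 30411 × 0.945 = 28738
Net migration: 0–19 + 250 → 12784; 20–39 − 170 → 28342
Population now: 0–19=12784, 20–39=28342, 40–59=15168, 60–79=28738
Period 3.
Births: 28342 × 0.553 = 15673, 15168 × 0.131 = 1987 ⇒ total 17660
20–39: 12784 × 0.977 = 12490
40–59: 28342 × 0.981 = 27804
60–79: 15168 × 0.945 = 14334
Net migration: 0–19 + 250 → 17910; 20–39 − 170 → 12320
Population now: 0–19=17910, 20–39=12320, 40–59=27804, 60–79=14334
Period 4.
Births: 12320 × 0.553 = 6813, 27804 × 0.131 = 3642 ⇒ total 10455
20–39: 17910 × 0.977 = 17498
40–59: 12320 × 0.981 = 12086
60–79: 27804 × 0.945 = 26275
Net migration: 0–19 + 250 → 10705; 20–39 − 170 → 17328
Population now: 0–19=10705, 20–39=17328, 40–59=12086, 60–79=26275
Scenario B total after 4 periods: 66394
Difference B − A = 66394 − 60929 = 5465

5465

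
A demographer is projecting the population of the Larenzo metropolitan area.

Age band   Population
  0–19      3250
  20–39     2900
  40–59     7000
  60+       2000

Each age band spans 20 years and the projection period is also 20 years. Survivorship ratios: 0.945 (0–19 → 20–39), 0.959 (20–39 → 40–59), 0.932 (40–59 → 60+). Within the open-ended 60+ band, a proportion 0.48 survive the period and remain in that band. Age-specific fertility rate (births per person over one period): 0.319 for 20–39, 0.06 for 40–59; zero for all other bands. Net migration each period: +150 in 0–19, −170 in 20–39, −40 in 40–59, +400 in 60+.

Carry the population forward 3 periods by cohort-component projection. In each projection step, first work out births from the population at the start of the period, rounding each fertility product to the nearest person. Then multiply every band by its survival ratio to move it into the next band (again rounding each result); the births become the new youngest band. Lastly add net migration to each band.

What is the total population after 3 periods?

9056

(Groups numbered youngest = 1 to oldest = 4.)
After projecting period 1:
Births: 2900 * 0.319 = 925  |  7000 * 0.06 = 420 — total 1345
Group 2: 3250 * 0.945 = 3071
Group 3: 2900 * 0.959 = 2781
Group 4: 7000 * 0.932 + 2000 * 0.48 = 6524 + 960 = 7484
Net migration: Group 1 + 150 → 1495; Group 2 − 170 → 2901; Group 3 − 40 → 2741; Group 4 + 400 → 7884
→ [1495, 2901, 2741, 7884]
After projecting period 2:
Births: 2901 * 0.319 = 925  |  2741 * 0.06 = 164 — total 1089
Group 2: 1495 * 0.945 = 1413
Group 3: 2901 * 0.959 = 2782
Group 4: 2741 * 0.932 + 7884 * 0.48 = 2555 + 3784 = 6339
Net migration: Group 1 + 150 → 1239; Group 2 − 170 → 1243; Group 3 − 40 → 2742; Group 4 + 400 → 6739
→ [1239, 1243, 2742, 6739]
After projecting period 3:
Births: 1243 * 0.319 = 397  |  2742 * 0.06 = 165 — total 562
Group 2: 1239 * 0.945 = 1171
Group 3: 1243 * 0.959 = 1192
Group 4: 2742 * 0.932 + 6739 * 0.48 = 2556 + 3235 = 5791
Net migration: Group 1 + 150 → 712; Group 2 − 170 → 1001; Group 3 − 40 → 1152; Group 4 + 400 → 6191
→ [712, 1001, 1152, 6191]
Total after period 3: 712 + 1001 + 1152 + 6191 = 9056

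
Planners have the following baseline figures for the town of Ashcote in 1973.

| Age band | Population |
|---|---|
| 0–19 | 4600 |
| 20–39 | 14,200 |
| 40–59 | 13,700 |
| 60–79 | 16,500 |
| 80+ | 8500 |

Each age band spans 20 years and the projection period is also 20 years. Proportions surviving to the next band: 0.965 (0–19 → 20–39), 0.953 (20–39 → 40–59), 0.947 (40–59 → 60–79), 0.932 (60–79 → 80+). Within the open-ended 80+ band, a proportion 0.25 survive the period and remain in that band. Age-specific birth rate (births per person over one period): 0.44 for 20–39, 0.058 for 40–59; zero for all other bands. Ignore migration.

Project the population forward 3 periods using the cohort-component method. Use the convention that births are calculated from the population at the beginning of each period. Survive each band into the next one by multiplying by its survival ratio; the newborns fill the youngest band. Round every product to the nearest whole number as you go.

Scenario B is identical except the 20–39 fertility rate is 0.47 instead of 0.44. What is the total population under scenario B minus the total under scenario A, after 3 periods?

Call the bands 1 to 5, youngest first.
[period 1]
Births: 14200 * 0.44 = 6248 ; 13700 * 0.058 = 795 ⇒ total 7043
Band 2: 4600 * 0.965 = 4439
Band 3: 14200 * 0.953 = 13533
Band 4: 13700 * 0.947 = 12974
Band 5: 16500 * 0.932 + 8500 * 0.25 = 15378 + 2125 = 17503
Population now: 0–19=7043, 20–39=4439, 40–59=13533, 60–79=12974, 80+=17503
[period 2]
Births: 4439 * 0.44 = 1953 ; 13533 * 0.058 = 785 ⇒ total 2738
Band 2: 7043 * 0.965 = 6796
Band 3: 4439 * 0.953 = 4230
Band 4: 13533 * 0.947 = 12816
Band 5: 12974 * 0.932 + 17503 * 0.25 = 12092 + 4376 = 16468
Population now: 0–19=2738, 20–39=6796, 40–59=4230, 60–79=12816, 80+=16468
[period 3]
Births: 6796 * 0.44 = 2990 ; 4230 * 0.058 = 245 ⇒ total 3235
Band 2: 2738 * 0.965 = 2642
Band 3: 6796 * 0.953 = 6477
Band 4: 4230 * 0.947 = 4006
Band 5: 12816 * 0.932 + 16468 * 0.25 = 11945 + 4117 = 16062
Population now: 0–19=3235, 20–39=2642, 40–59=6477, 60–79=4006, 80+=16062
Scenario A total after 3 periods: 32422
Scenario B projection —
[period 1]
Births: 14200 * 0.47 = 6674 ; 13700 * 0.058 = 795 ⇒ total 7469
Band 2: 4600 * 0.965 = 4439
Band 3: 14200 * 0.953 = 13533
Band 4: 13700 * 0.947 = 12974
Band 5: 16500 * 0.932 + 8500 * 0.25 = 15378 + 2125 = 17503
Population now: 0–19=7469, 20–39=4439, 40–59=13533, 60–79=12974, 80+=17503
[period 2]
Births: 4439 * 0.47 = 2086 ; 13533 * 0.058 = 785 ⇒ total 2871
Band 2: 7469 * 0.965 = 7208
Band 3: 4439 * 0.953 = 4230
Band 4: 13533 * 0.947 = 12816
Band 5: 12974 * 0.932 + 17503 * 0.25 = 12092 + 4376 = 16468
Population now: 0–19=2871, 20–39=7208, 40–59=4230, 60–79=12816, 80+=16468
[period 3]
Births: 7208 * 0.47 = 3388 ; 4230 * 0.058 = 245 ⇒ total 3633
Band 2: 2871 * 0.965 = 2771
Band 3: 7208 * 0.953 = 6869
Band 4: 4230 * 0.947 = 4006
Band 5: 12816 * 0.932 + 16468 * 0.25 = 11945 + 4117 = 16062
Population now: 0–19=3633, 20–39=2771, 40–59=6869, 60–79=4006, 80+=16062
Scenario B total after 3 periods: 33341
Difference B − A = 33341 − 32422 = 919

919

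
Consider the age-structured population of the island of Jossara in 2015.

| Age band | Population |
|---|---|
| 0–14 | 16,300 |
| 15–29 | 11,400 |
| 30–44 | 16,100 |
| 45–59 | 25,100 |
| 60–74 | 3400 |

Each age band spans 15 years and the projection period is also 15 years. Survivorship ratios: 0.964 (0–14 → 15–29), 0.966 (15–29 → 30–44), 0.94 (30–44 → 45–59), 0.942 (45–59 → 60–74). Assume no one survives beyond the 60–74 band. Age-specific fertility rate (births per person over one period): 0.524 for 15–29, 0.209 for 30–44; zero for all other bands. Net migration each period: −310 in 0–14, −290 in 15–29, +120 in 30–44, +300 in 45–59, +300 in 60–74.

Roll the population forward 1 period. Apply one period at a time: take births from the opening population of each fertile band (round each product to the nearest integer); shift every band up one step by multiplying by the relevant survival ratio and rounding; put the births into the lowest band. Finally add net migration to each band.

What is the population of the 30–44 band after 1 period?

Call the groups 1 to 5, youngest first.
After projecting period 1:
Births: 11400 × 0.524 = 5974, 16100 × 0.209 = 3365 → total 9339
Group 2: 16300 × 0.964 = 15713
Group 3: 11400 × 0.966 = 11012
Group 4: 16100 × 0.94 = 15134
Group 5: 25100 × 0.942 = 23644
Net migration: Group 1 − 310 → 9029; Group 2 − 290 → 15423; Group 3 + 120 → 11132; Group 4 + 300 → 15434; Group 5 + 300 → 23944
Giving 9029 / 15423 / 11132 / 15434 / 23944.

11132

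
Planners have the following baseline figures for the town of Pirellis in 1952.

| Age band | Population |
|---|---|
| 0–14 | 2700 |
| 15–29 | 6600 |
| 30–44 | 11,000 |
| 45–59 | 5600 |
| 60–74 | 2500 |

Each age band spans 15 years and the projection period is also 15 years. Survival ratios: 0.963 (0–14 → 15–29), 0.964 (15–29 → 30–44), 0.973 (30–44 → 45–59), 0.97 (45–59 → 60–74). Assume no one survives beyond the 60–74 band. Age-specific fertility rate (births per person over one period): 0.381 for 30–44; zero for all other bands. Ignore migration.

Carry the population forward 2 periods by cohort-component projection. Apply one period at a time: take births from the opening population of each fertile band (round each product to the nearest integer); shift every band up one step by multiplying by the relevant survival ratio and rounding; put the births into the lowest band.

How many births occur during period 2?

2424

[period 1]
Births: 11000 × 0.381 = 4191
15–29: 2700 × 0.963 = 2600
30–44: 6600 × 0.964 = 6362
45–59: 11000 × 0.973 = 10703
60–74: 5600 × 0.97 = 5432
Giving 4191 / 2600 / 6362 / 10703 / 5432.
[period 2]
Births: 6362 × 0.381 = 2424
15–29: 4191 × 0.963 = 4036
30–44: 2600 × 0.964 = 2506
45–59: 6362 × 0.973 = 6190
60–74: 10703 × 0.97 = 10382
Giving 2424 / 4036 / 2506 / 6190 / 10382.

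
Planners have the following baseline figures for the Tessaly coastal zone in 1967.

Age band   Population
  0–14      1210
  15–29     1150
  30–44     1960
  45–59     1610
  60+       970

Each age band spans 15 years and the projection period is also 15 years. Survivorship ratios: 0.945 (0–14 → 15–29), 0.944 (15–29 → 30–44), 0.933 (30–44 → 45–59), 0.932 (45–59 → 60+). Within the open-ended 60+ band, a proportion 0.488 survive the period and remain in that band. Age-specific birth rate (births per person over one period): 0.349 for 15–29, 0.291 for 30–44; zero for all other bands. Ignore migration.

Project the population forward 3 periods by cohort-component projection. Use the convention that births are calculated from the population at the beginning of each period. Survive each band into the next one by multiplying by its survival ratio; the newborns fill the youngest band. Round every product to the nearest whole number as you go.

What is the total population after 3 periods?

5430

Call the bands 1 to 5, youngest first.
Period 1.
Births: 1150 × 0.349 = 401 ; 1960 × 0.291 = 570 — total 971
Band 2: 1210 × 0.945 = 1143
Band 3: 1150 × 0.944 = 1086
Band 4: 1960 × 0.933 = 1829
Band 5: 1610 × 0.932 + 970 × 0.488 = 1501 + 473 = 1974
Giving 971 / 1143 / 1086 / 1829 / 1974.
Period 2.
Births: 1143 × 0.349 = 399 ; 1086 × 0.291 = 316 — total 715
Band 2: 971 × 0.945 = 918
Band 3: 1143 × 0.944 = 1079
Band 4: 1086 × 0.933 = 1013
Band 5: 1829 × 0.932 + 1974 × 0.488 = 1705 + 963 = 2668
Giving 715 / 918 / 1079 / 1013 / 2668.
Period 3.
Births: 918 × 0.349 = 320 ; 1079 × 0.291 = 314 — total 634
Band 2: 715 × 0.945 = 676
Band 3: 918 × 0.944 = 867
Band 4: 1079 × 0.933 = 1007
Band 5: 1013 × 0.932 + 2668 × 0.488 = 944 + 1302 = 2246
Giving 634 / 676 / 867 / 1007 / 2246.
Total after period 3: 634 + 676 + 867 + 1007 + 2246 = 5430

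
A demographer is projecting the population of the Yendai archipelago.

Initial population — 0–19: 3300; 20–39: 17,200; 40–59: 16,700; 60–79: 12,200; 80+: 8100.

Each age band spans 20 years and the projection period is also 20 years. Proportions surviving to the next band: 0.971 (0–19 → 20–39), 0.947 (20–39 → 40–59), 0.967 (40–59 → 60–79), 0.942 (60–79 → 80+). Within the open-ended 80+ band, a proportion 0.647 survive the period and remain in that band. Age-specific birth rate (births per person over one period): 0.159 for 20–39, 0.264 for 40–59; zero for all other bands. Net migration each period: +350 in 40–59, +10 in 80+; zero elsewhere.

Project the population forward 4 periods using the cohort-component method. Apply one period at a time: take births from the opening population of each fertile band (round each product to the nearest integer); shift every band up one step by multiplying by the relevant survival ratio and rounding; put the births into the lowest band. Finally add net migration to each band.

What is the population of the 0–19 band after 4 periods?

2584

Period 1.
Births: 17200 × 0.159 = 2735  |  16700 × 0.264 = 4409 — total 7144
20–39: 3300 × 0.971 = 3204
40–59: 17200 × 0.947 = 16288
60–79: 16700 × 0.967 = 16149
80+: 12200 × 0.942 + 8100 × 0.647 = 11492 + 5241 = 16733
Net migration: 40–59 + 350 → 16638; 80+ + 10 → 16743
Population now: 0–19=7144, 20–39=3204, 40–59=16638, 60–79=16149, 80+=16743
Period 2.
Births: 3204 × 0.159 = 509  |  16638 × 0.264 = 4392 — total 4901
20–39: 7144 × 0.971 = 6937
40–59: 3204 × 0.947 = 3034
60–79: 16638 × 0.967 = 16089
80+: 16149 × 0.942 + 16743 × 0.647 = 15212 + 10833 = 26045
Net migration: 40–59 + 350 → 3384; 80+ + 10 → 26055
Population now: 0–19=4901, 20–39=6937, 40–59=3384, 60–79=16089, 80+=26055
Period 3.
Births: 6937 × 0.159 = 1103  |  3384 × 0.264 = 893 — total 1996
20–39: 4901 × 0.971 = 4759
40–59: 6937 × 0.947 = 6569
60–79: 3384 × 0.967 = 3272
80+: 16089 × 0.942 + 26055 × 0.647 = 15156 + 16858 = 32014
Net migration: 40–59 + 350 → 6919; 80+ + 10 → 32024
Population now: 0–19=1996, 20–39=4759, 40–59=6919, 60–79=3272, 80+=32024
Period 4.
Births: 4759 × 0.159 = 757  |  6919 × 0.264 = 1827 — total 2584
20–39: 1996 × 0.971 = 1938
40–59: 4759 × 0.947 = 4507
60–79: 6919 × 0.967 = 6691
80+: 3272 × 0.942 + 32024 × 0.647 = 3082 + 20720 = 23802
Net migration: 40–59 + 350 → 4857; 80+ + 10 → 23812
Population now: 0–19=2584, 20–39=1938, 40–59=4857, 60–79=6691, 80+=23812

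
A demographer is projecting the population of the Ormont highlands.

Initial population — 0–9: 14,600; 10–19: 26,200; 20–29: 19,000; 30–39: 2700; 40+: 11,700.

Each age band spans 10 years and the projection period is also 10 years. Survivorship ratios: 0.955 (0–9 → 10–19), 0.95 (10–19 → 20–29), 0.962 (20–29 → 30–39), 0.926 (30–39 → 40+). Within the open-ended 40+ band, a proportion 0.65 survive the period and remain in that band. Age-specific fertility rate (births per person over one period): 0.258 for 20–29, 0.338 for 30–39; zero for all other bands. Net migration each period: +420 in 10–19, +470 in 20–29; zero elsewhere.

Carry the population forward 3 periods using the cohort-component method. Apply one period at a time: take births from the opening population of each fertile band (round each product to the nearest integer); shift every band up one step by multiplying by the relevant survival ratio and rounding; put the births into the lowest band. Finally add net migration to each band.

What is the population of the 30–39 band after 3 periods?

13579

(Bands numbered youngest = 1 to oldest = 5.)
Period 1.
Births: 19000 × 0.258 = 4902  |  2700 × 0.338 = 913 → total 5815
Band 2: 14600 × 0.955 = 13943
Band 3: 26200 × 0.95 = 24890
Band 4: 19000 × 0.962 = 18278
Band 5: 2700 × 0.926 + 11700 × 0.65 = 2500 + 7605 = 10105
Net migration: Band 2 + 420 → 14363; Band 3 + 470 → 25360
Population now: 0–9=5815, 10–19=14363, 20–29=25360, 30–39=18278, 40+=10105
Period 2.
Births: 25360 × 0.258 = 6543  |  18278 × 0.338 = 6178 → total 12721
Band 2: 5815 × 0.955 = 5553
Band 3: 14363 × 0.95 = 13645
Band 4: 25360 × 0.962 = 24396
Band 5: 18278 × 0.926 + 10105 × 0.65 = 16925 + 6568 = 23493
Net migration: Band 2 + 420 → 5973; Band 3 + 470 → 14115
Population now: 0–9=12721, 10–19=5973, 20–29=14115, 30–39=24396, 40+=23493
Period 3.
Births: 14115 × 0.258 = 3642  |  24396 × 0.338 = 8246 → total 11888
Band 2: 12721 × 0.955 = 12149
Band 3: 5973 × 0.95 = 5674
Band 4: 14115 × 0.962 = 13579
Band 5: 24396 × 0.926 + 23493 × 0.65 = 22591 + 15270 = 37861
Net migration: Band 2 + 420 → 12569; Band 3 + 470 → 6144
Population now: 0–9=11888, 10–19=12569, 20–29=6144, 30–39=13579, 40+=37861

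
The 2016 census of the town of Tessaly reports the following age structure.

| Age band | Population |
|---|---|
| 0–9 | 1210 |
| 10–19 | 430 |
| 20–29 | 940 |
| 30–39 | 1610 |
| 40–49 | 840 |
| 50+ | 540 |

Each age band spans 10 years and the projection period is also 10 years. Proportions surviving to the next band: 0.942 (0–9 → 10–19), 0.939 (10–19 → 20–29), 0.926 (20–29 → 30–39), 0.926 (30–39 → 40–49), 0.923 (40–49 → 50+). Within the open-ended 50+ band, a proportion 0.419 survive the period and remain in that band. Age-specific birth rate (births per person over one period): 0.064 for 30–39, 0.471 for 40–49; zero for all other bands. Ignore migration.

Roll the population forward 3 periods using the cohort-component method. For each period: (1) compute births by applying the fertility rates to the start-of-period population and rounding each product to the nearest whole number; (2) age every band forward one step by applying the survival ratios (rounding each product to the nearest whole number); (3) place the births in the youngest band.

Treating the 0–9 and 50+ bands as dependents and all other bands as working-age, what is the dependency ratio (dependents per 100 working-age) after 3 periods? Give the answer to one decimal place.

76.2

After projecting period 1:
Births: 1610 * 0.064 = 103  |  840 * 0.471 = 396 — total 499
10–19: 1210 * 0.942 = 1140
20–29: 430 * 0.939 = 404
30–39: 940 * 0.926 = 870
40–49: 1610 * 0.926 = 1491
50+: 840 * 0.923 + 540 * 0.419 = 775 + 226 = 1001
End of period: [499, 1140, 404, 870, 1491, 1001]
After projecting period 2:
Births: 870 * 0.064 = 56  |  1491 * 0.471 = 702 — total 758
10–19: 499 * 0.942 = 470
20–29: 1140 * 0.939 = 1070
30–39: 404 * 0.926 = 374
40–49: 870 * 0.926 = 806
50+: 1491 * 0.923 + 1001 * 0.419 = 1376 + 419 = 1795
End of period: [758, 470, 1070, 374, 806, 1795]
After projecting period 3:
Births: 374 * 0.064 = 24  |  806 * 0.471 = 380 — total 404
10–19: 758 * 0.942 = 714
20–29: 470 * 0.939 = 441
30–39: 1070 * 0.926 = 991
40–49: 374 * 0.926 = 346
50+: 806 * 0.923 + 1795 * 0.419 = 744 + 752 = 1496
End of period: [404, 714, 441, 991, 346, 1496]
Dependents (band 0–9 + band 50+) = 404 + 1496 = 1900; working-age = 2492; ratio = 1900/2492 × 100 = 76.2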